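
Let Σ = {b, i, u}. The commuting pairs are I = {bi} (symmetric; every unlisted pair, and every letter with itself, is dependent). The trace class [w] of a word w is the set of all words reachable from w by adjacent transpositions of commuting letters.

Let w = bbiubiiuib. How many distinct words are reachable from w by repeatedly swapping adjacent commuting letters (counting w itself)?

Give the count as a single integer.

#0=b has no predecessor
#1=b depends on [0:b]
#2=i has no predecessor
#3=u depends on [1:b, 2:i]
#4=b depends on [3:u]
#5=i depends on [3:u]
#6=i depends on [5:i]
#7=u depends on [4:b, 6:i]
#8=i depends on [7:u]
#9=b depends on [7:u]
sources: [0:b, 2:i]
N(rest) = Σ N(rest − s) over sources s of rest; N(one piece) = 1:
  size 1 → [8]=1  [9]=1
  size 2 → [8,9]=2
  size 3 → [7,8,9]=2
  size 4 → [4,7,8,9]=2  [6,7,8,9]=2
  size 5 → [4,6,7,8,9]=4  [5,6,7,8,9]=2
  size 6 → [4,5,6,7,8,9]=6
  size 7 → [3,4,5,6,7,8,9]=6
  size 8 → [1,3,4,5,6,7,8,9]=6  [2,3,4,5,6,7,8,9]=6
  first=0(b) contributes 12
  first=2(i) contributes 6
|[w]| = 18

18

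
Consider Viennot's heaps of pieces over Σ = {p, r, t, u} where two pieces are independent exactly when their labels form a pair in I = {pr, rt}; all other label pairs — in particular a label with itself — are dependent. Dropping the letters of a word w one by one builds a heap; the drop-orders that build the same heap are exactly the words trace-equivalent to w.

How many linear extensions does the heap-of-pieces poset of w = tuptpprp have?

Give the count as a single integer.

drop 0:t onto floor
drop 1:u onto {0:t}
drop 2:p onto {1:u}
drop 3:t onto {2:p}
drop 4:p onto {3:t}
drop 5:p onto {4:p}
drop 6:r onto {1:u}
drop 7:p onto {5:p}
ground layer = {0:t}
drop-orders for the pieces not yet dropped (sum over which currently-grounded one goes next):
  1 to go: {6} 1  {7} 1
  2 to go: {5,7} 1  {6,7} 2
  3 to go: {4,5,7} 1  {5,6,7} 3
  4 to go: {3,4,5,7} 1  {4,5,6,7} 4
  5 to go: {2,3,4,5,7} 1  {3,4,5,6,7} 5
  6 to go: {2,3,4,5,6,7} 6
  if 0:t drops first: 6 orders

6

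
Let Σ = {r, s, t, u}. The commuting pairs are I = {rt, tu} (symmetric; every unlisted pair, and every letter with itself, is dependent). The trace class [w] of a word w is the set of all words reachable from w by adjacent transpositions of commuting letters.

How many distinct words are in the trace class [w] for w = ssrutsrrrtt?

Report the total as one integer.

30

piece 0:s — minimal
piece 1:s rests on {0:s}
piece 2:r rests on {1:s}
piece 3:u rests on {2:r}
piece 4:t rests on {1:s}
piece 5:s rests on {3:u, 4:t}
piece 6:r rests on {5:s}
piece 7:r rests on {6:r}
piece 8:r rests on {7:r}
piece 9:t rests on {5:s}
piece 10:t rests on {9:t}
minimal pieces: {0:s}
ways to finish when only these pieces remain (= sum over removing one remaining piece with nothing left below it):
  1 left: {8}→1  {10}→1
  2 left: {7,8}→1  {8,10}→2  {9,10}→1
  3 left: {6,7,8}→1  {7,8,10}→3  {8,9,10}→3
  4 left: {6,7,8,10}→4  {7,8,9,10}→6
  5 left: {6,7,8,9,10}→10
  6 left: {5,6,7,8,9,10}→10
  7 left: {3,5,6,7,8,9,10}→10  {4,5,6,7,8,9,10}→10
  8 left: {2,3,5,6,7,8,9,10}→10  {3,4,5,6,7,8,9,10}→20
  9 left: {2,3,4,5,6,7,8,9,10}→30
  placing 0:s first → 30 extensions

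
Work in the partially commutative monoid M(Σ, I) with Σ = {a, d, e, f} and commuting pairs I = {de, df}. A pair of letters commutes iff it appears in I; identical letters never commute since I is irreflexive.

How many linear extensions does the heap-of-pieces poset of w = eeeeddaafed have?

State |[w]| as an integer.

45

0(e) covers ∅
1(e) covers 0:e
2(e) covers 1:e
3(e) covers 2:e
4(d) covers ∅
5(d) covers 4:d
6(a) covers 3:e, 5:d
7(a) covers 6:a
8(f) covers 7:a
9(e) covers 8:f
10(d) covers 7:a
floor of heap: 0:e, 4:d
completions by unplaced set U, small U first (add the entries for U minus each lowest piece of U):
  |U|=1: {9}:1  {10}:1
  |U|=2: {8,9}:1  {9,10}:2
  |U|=3: {8,9,10}:3
  |U|=4: {7,8,9,10}:3
  |U|=5: {6,7,8,9,10}:3
  |U|=6: {3,6,7,8,9,10}:3  {5,6,7,8,9,10}:3
  |U|=7: {2,3,6,7,8,9,10}:3  {3,5,6,7,8,9,10}:6  {4,5,6,7,8,9,10}:3
  |U|=8: {1,2,3,6,7,8,9,10}:3  {2,3,5,6,7,8,9,10}:9  {3,4,5,6,7,8,9,10}:9
  |U|=9: {0,1,2,3,6,7,8,9,10}:3  {1,2,3,5,6,7,8,9,10}:12  {2,3,4,5,6,7,8,9,10}:18
  start at 0(e): 30
  start at 4(d): 15
sum over floor = 45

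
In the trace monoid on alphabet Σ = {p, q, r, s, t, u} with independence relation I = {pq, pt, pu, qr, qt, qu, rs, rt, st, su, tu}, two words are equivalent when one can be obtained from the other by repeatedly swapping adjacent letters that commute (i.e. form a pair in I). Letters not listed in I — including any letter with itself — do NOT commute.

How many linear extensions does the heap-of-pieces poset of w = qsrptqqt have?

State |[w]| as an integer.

336

0(q) covers ∅
1(s) covers 0:q
2(r) covers ∅
3(p) covers 1:s, 2:r
4(t) covers ∅
5(q) covers 1:s
6(q) covers 5:q
7(t) covers 4:t
floor of heap: 0:q, 2:r, 4:t
completions by unplaced set U, small U first (add the entries for U minus each lowest piece of U):
  |U|=1: {3}:1  {6}:1  {7}:1
  |U|=2: {2,3}:1  {3,6}:2  {3,7}:2  {4,7}:1  {5,6}:1  {6,7}:2
  |U|=3: {2,3,6}:3  {2,3,7}:3  {3,4,7}:3  {3,5,6}:3  {3,6,7}:6  {4,6,7}:3  {5,6,7}:3
  |U|=4: {1,3,5,6}:3  {2,3,4,7}:6  {2,3,5,6}:6  {2,3,6,7}:12  {3,4,6,7}:12  {3,5,6,7}:12  {4,5,6,7}:6
  |U|=5: {0,1,3,5,6}:3  {1,2,3,5,6}:9  {1,3,5,6,7}:15  {2,3,4,6,7}:30  {2,3,5,6,7}:30  {3,4,5,6,7}:30
  |U|=6: {0,1,2,3,5,6}:12  {0,1,3,5,6,7}:18  {1,2,3,5,6,7}:54  {1,3,4,5,6,7}:45  {2,3,4,5,6,7}:90
  start at 0(q): 189
  start at 2(r): 63
  start at 4(t): 84
sum over floor = 336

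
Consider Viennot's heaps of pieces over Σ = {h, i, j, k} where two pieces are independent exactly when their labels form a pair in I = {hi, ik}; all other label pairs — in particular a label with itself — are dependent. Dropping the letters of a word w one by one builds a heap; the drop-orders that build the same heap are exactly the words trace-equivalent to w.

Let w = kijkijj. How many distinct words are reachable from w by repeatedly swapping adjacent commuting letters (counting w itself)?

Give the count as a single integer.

4

0(k) covers ∅
1(i) covers ∅
2(j) covers 0:k, 1:i
3(k) covers 2:j
4(i) covers 2:j
5(j) covers 3:k, 4:i
6(j) covers 5:j
floor of heap: 0:k, 1:i
completions by unplaced set U, small U first (add the entries for U minus each lowest piece of U):
  |U|=1: {6}:1
  |U|=2: {5,6}:1
  |U|=3: {3,5,6}:1  {4,5,6}:1
  |U|=4: {3,4,5,6}:2
  |U|=5: {2,3,4,5,6}:2
  start at 0(k): 2
  start at 1(i): 2
sum over floor = 4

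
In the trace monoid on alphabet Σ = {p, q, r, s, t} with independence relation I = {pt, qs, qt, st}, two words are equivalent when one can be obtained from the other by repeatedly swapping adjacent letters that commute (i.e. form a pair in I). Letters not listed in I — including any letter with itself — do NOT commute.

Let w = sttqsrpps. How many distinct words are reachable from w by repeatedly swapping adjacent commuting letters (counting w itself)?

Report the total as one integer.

30

piece 0:s — minimal
piece 1:t — minimal
piece 2:t rests on {1:t}
piece 3:q — minimal
piece 4:s rests on {0:s}
piece 5:r rests on {2:t, 3:q, 4:s}
piece 6:p rests on {5:r}
piece 7:p rests on {6:p}
piece 8:s rests on {7:p}
minimal pieces: {0:s, 1:t, 3:q}
ways to finish when only these pieces remain (= sum over removing one remaining piece with nothing left below it):
  1 left: {8}→1
  2 left: {7,8}→1
  3 left: {6,7,8}→1
  4 left: {5,6,7,8}→1
  5 left: {2,5,6,7,8}→1  {3,5,6,7,8}→1  {4,5,6,7,8}→1
  6 left: {0,4,5,6,7,8}→1  {1,2,5,6,7,8}→1  {2,3,5,6,7,8}→2  {2,4,5,6,7,8}→2  {3,4,5,6,7,8}→2
  7 left: {0,2,4,5,6,7,8}→3  {0,3,4,5,6,7,8}→3  {1,2,3,5,6,7,8}→3  {1,2,4,5,6,7,8}→3  {2,3,4,5,6,7,8}→6
  placing 0:s first → 12 extensions
  placing 1:t first → 12 extensions
  placing 3:q first → 6 extensions
total linear extensions = 30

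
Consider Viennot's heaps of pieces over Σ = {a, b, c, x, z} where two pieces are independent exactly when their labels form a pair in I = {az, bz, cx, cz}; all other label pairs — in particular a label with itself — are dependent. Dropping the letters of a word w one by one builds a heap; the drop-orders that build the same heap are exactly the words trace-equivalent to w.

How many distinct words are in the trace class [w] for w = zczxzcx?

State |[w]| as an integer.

piece 0:z — minimal
piece 1:c — minimal
piece 2:z rests on {0:z}
piece 3:x rests on {2:z}
piece 4:z rests on {3:x}
piece 5:c rests on {1:c}
piece 6:x rests on {4:z}
minimal pieces: {0:z, 1:c}
ways to finish when only these pieces remain (= sum over removing one remaining piece with nothing left below it):
  1 left: {5}→1  {6}→1
  2 left: {1,5}→1  {4,6}→1  {5,6}→2
  3 left: {1,5,6}→3  {3,4,6}→1  {4,5,6}→3
  4 left: {1,4,5,6}→6  {2,3,4,6}→1  {3,4,5,6}→4
  5 left: {0,2,3,4,6}→1  {1,3,4,5,6}→10  {2,3,4,5,6}→5
  placing 0:z first → 15 extensions
  placing 1:c first → 6 extensions
total linear extensions = 21

21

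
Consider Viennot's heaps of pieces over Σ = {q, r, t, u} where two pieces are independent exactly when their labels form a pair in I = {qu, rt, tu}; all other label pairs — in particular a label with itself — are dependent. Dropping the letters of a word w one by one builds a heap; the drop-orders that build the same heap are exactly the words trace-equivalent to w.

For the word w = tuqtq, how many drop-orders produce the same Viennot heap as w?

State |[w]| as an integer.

0(t) covers ∅
1(u) covers ∅
2(q) covers 0:t
3(t) covers 2:q
4(q) covers 3:t
floor of heap: 0:t, 1:u
completions by unplaced set U, small U first (add the entries for U minus each lowest piece of U):
  |U|=1: {1}:1  {4}:1
  |U|=2: {1,4}:2  {3,4}:1
  |U|=3: {1,3,4}:3  {2,3,4}:1
  start at 0(t): 4
  start at 1(u): 1
sum over floor = 5

5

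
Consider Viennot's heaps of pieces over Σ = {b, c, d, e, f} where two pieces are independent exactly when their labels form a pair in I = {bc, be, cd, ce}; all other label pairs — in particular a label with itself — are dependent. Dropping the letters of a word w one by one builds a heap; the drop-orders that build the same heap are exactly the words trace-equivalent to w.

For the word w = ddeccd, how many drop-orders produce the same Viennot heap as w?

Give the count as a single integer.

drop 0:d onto floor
drop 1:d onto {0:d}
drop 2:e onto {1:d}
drop 3:c onto floor
drop 4:c onto {3:c}
drop 5:d onto {2:e}
ground layer = {0:d, 3:c}
drop-orders for the pieces not yet dropped (sum over which currently-grounded one goes next):
  1 to go: {4} 1  {5} 1
  2 to go: {2,5} 1  {3,4} 1  {4,5} 2
  3 to go: {1,2,5} 1  {2,4,5} 3  {3,4,5} 3
  4 to go: {0,1,2,5} 1  {1,2,4,5} 4  {2,3,4,5} 6
  if 0:d drops first: 10 orders
  if 3:c drops first: 5 orders
heap linearizations: 15

15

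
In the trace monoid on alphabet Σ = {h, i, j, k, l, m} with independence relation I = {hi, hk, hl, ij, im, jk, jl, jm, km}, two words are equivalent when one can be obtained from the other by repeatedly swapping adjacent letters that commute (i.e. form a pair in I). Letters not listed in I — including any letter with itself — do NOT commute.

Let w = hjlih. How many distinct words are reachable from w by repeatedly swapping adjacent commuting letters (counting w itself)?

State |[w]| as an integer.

0(h) covers ∅
1(j) covers 0:h
2(l) covers ∅
3(i) covers 2:l
4(h) covers 1:j
floor of heap: 0:h, 2:l
completions by unplaced set U, small U first (add the entries for U minus each lowest piece of U):
  |U|=1: {3}:1  {4}:1
  |U|=2: {1,4}:1  {2,3}:1  {3,4}:2
  |U|=3: {0,1,4}:1  {1,3,4}:3  {2,3,4}:3
  start at 0(h): 6
  start at 2(l): 4
sum over floor = 10

10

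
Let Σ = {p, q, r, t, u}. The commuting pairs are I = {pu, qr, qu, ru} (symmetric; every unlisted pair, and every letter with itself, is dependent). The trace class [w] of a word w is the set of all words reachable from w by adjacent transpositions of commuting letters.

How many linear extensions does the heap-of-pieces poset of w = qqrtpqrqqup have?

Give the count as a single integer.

#0=q has no predecessor
#1=q depends on [0:q]
#2=r has no predecessor
#3=t depends on [1:q, 2:r]
#4=p depends on [3:t]
#5=q depends on [4:p]
#6=r depends on [4:p]
#7=q depends on [5:q]
#8=q depends on [7:q]
#9=u depends on [3:t]
#10=p depends on [6:r, 8:q]
sources: [0:q, 2:r]
N(rest) = Σ N(rest − s) over sources s of rest; N(one piece) = 1:
  size 1 → [9]=1  [10]=1
  size 2 → [6,10]=1  [8,10]=1  [9,10]=2
  size 3 → [6,8,10]=2  [6,9,10]=3  [7,8,10]=1  [8,9,10]=3
  size 4 → [5,7,8,10]=1  [6,7,8,10]=3  [6,8,9,10]=8  [7,8,9,10]=4
  size 5 → [5,6,7,8,10]=4  [5,7,8,9,10]=5  [6,7,8,9,10]=15
  size 6 → [4,5,6,7,8,10]=4  [5,6,7,8,9,10]=24
  size 7 → [4,5,6,7,8,9,10]=28
  size 8 → [3,4,5,6,7,8,9,10]=28
  size 9 → [1,3,4,5,6,7,8,9,10]=28  [2,3,4,5,6,7,8,9,10]=28
  first=0(q) contributes 56
  first=2(r) contributes 28
|[w]| = 84

84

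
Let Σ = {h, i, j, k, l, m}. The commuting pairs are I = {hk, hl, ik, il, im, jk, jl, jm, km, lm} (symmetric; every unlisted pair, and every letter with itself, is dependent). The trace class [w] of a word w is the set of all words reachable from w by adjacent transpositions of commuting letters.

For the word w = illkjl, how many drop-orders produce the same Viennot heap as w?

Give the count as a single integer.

drop 0:i onto floor
drop 1:l onto floor
drop 2:l onto {1:l}
drop 3:k onto {2:l}
drop 4:j onto {0:i}
drop 5:l onto {3:k}
ground layer = {0:i, 1:l}
drop-orders for the pieces not yet dropped (sum over which currently-grounded one goes next):
  1 to go: {4} 1  {5} 1
  2 to go: {0,4} 1  {3,5} 1  {4,5} 2
  3 to go: {0,4,5} 3  {2,3,5} 1  {3,4,5} 3
  4 to go: {0,3,4,5} 6  {1,2,3,5} 1  {2,3,4,5} 4
  if 0:i drops first: 5 orders
  if 1:l drops first: 10 orders
heap linearizations: 15

15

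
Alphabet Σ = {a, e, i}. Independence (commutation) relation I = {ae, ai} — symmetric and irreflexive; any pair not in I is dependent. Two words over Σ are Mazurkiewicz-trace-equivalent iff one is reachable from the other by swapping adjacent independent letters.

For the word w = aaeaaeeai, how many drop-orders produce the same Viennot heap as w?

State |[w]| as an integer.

drop 0:a onto floor
drop 1:a onto {0:a}
drop 2:e onto floor
drop 3:a onto {1:a}
drop 4:a onto {3:a}
drop 5:e onto {2:e}
drop 6:e onto {5:e}
drop 7:a onto {4:a}
drop 8:i onto {6:e}
ground layer = {0:a, 2:e}
drop-orders for the pieces not yet dropped (sum over which currently-grounded one goes next):
  1 to go: {7} 1  {8} 1
  2 to go: {4,7} 1  {6,8} 1  {7,8} 2
  3 to go: {3,4,7} 1  {4,7,8} 3  {5,6,8} 1  {6,7,8} 3
  4 to go: {1,3,4,7} 1  {2,5,6,8} 1  {3,4,7,8} 4  {4,6,7,8} 6  {5,6,7,8} 4
  5 to go: {0,1,3,4,7} 1  {1,3,4,7,8} 5  {2,5,6,7,8} 5  {3,4,6,7,8} 10  {4,5,6,7,8} 10
  6 to go: {0,1,3,4,7,8} 6  {1,3,4,6,7,8} 15  {2,4,5,6,7,8} 15  {3,4,5,6,7,8} 20
  7 to go: {0,1,3,4,6,7,8} 21  {1,3,4,5,6,7,8} 35  {2,3,4,5,6,7,8} 35
  if 0:a drops first: 70 orders
  if 2:e drops first: 56 orders
heap linearizations: 126

126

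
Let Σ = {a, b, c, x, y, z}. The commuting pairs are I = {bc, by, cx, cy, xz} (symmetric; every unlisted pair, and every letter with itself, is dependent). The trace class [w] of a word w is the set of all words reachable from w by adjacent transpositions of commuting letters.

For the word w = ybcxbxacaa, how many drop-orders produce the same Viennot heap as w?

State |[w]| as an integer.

12

drop 0:y onto floor
drop 1:b onto floor
drop 2:c onto floor
drop 3:x onto {0:y, 1:b}
drop 4:b onto {3:x}
drop 5:x onto {4:b}
drop 6:a onto {2:c, 5:x}
drop 7:c onto {6:a}
drop 8:a onto {7:c}
drop 9:a onto {8:a}
ground layer = {0:y, 1:b, 2:c}
drop-orders for the pieces not yet dropped (sum over which currently-grounded one goes next):
  1 to go: {9} 1
  2 to go: {8,9} 1
  3 to go: {7,8,9} 1
  4 to go: {6,7,8,9} 1
  5 to go: {2,6,7,8,9} 1  {5,6,7,8,9} 1
  6 to go: {2,5,6,7,8,9} 2  {4,5,6,7,8,9} 1
  7 to go: {2,4,5,6,7,8,9} 3  {3,4,5,6,7,8,9} 1
  8 to go: {0,3,4,5,6,7,8,9} 1  {1,3,4,5,6,7,8,9} 1  {2,3,4,5,6,7,8,9} 4
  if 0:y drops first: 5 orders
  if 1:b drops first: 5 orders
  if 2:c drops first: 2 orders
heap linearizations: 12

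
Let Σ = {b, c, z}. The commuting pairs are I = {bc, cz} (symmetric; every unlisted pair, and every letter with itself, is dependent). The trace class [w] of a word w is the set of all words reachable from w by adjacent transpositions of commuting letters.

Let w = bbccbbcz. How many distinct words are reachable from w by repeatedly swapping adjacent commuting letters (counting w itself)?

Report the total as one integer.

drop 0:b onto floor
drop 1:b onto {0:b}
drop 2:c onto floor
drop 3:c onto {2:c}
drop 4:b onto {1:b}
drop 5:b onto {4:b}
drop 6:c onto {3:c}
drop 7:z onto {5:b}
ground layer = {0:b, 2:c}
drop-orders for the pieces not yet dropped (sum over which currently-grounded one goes next):
  1 to go: {6} 1  {7} 1
  2 to go: {3,6} 1  {5,7} 1  {6,7} 2
  3 to go: {2,3,6} 1  {3,6,7} 3  {4,5,7} 1  {5,6,7} 3
  4 to go: {1,4,5,7} 1  {2,3,6,7} 4  {3,5,6,7} 6  {4,5,6,7} 4
  5 to go: {0,1,4,5,7} 1  {1,4,5,6,7} 5  {2,3,5,6,7} 10  {3,4,5,6,7} 10
  6 to go: {0,1,4,5,6,7} 6  {1,3,4,5,6,7} 15  {2,3,4,5,6,7} 20
  if 0:b drops first: 35 orders
  if 2:c drops first: 21 orders
heap linearizations: 56

56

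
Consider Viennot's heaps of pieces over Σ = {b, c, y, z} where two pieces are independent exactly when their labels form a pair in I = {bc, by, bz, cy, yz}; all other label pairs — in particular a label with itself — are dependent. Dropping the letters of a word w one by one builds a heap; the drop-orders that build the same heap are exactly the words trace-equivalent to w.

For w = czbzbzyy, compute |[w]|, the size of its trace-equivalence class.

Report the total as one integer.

#0=c has no predecessor
#1=z depends on [0:c]
#2=b has no predecessor
#3=z depends on [1:z]
#4=b depends on [2:b]
#5=z depends on [3:z]
#6=y has no predecessor
#7=y depends on [6:y]
sources: [0:c, 2:b, 6:y]
N(rest) = Σ N(rest − s) over sources s of rest; N(one piece) = 1:
  size 1 → [4]=1  [5]=1  [7]=1
  size 2 → [2,4]=1  [3,5]=1  [4,5]=2  [4,7]=2  [5,7]=2  [6,7]=1
  size 3 → [1,3,5]=1  [2,4,5]=3  [2,4,7]=3  [3,4,5]=3  [3,5,7]=3  [4,5,7]=6  [4,6,7]=3  [5,6,7]=3
  size 4 → [0,1,3,5]=1  [1,3,4,5]=4  [1,3,5,7]=4  [2,3,4,5]=6  [2,4,5,7]=12  [2,4,6,7]=6  [3,4,5,7]=12  [3,5,6,7]=6  [4,5,6,7]=12
  size 5 → [0,1,3,4,5]=5  [0,1,3,5,7]=5  [1,2,3,4,5]=10  [1,3,4,5,7]=20  [1,3,5,6,7]=10  [2,3,4,5,7]=30  [2,4,5,6,7]=30  [3,4,5,6,7]=30
  size 6 → [0,1,2,3,4,5]=15  [0,1,3,4,5,7]=30  [0,1,3,5,6,7]=15  [1,2,3,4,5,7]=60  [1,3,4,5,6,7]=60  [2,3,4,5,6,7]=90
  first=0(c) contributes 210
  first=2(b) contributes 105
  first=6(y) contributes 105
|[w]| = 420

420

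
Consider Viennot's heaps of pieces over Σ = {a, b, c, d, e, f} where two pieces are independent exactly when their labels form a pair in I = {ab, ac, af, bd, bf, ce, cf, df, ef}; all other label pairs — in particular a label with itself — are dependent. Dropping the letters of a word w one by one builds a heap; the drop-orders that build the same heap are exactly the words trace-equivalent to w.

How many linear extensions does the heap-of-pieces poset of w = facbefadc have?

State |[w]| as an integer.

108

0(f) covers ∅
1(a) covers ∅
2(c) covers ∅
3(b) covers 2:c
4(e) covers 1:a, 3:b
5(f) covers 0:f
6(a) covers 4:e
7(d) covers 6:a
8(c) covers 7:d
floor of heap: 0:f, 1:a, 2:c
completions by unplaced set U, small U first (add the entries for U minus each lowest piece of U):
  |U|=1: {5}:1  {8}:1
  |U|=2: {0,5}:1  {5,8}:2  {7,8}:1
  |U|=3: {0,5,8}:3  {5,7,8}:3  {6,7,8}:1
  |U|=4: {0,5,7,8}:6  {4,6,7,8}:1  {5,6,7,8}:4
  |U|=5: {0,5,6,7,8}:10  {1,4,6,7,8}:1  {3,4,6,7,8}:1  {4,5,6,7,8}:5
  |U|=6: {0,4,5,6,7,8}:15  {1,3,4,6,7,8}:2  {1,4,5,6,7,8}:6  {2,3,4,6,7,8}:1  {3,4,5,6,7,8}:6
  |U|=7: {0,1,4,5,6,7,8}:21  {0,3,4,5,6,7,8}:21  {1,2,3,4,6,7,8}:3  {1,3,4,5,6,7,8}:14  {2,3,4,5,6,7,8}:7
  start at 0(f): 24
  start at 1(a): 28
  start at 2(c): 56
sum over floor = 108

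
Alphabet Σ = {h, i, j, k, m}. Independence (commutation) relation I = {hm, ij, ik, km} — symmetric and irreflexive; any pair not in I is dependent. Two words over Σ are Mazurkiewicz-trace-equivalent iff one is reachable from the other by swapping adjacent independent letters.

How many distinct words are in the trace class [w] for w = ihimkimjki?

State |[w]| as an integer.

16

piece 0:i — minimal
piece 1:h rests on {0:i}
piece 2:i rests on {1:h}
piece 3:m rests on {2:i}
piece 4:k rests on {1:h}
piece 5:i rests on {3:m}
piece 6:m rests on {5:i}
piece 7:j rests on {4:k, 6:m}
piece 8:k rests on {7:j}
piece 9:i rests on {6:m}
minimal pieces: {0:i}
ways to finish when only these pieces remain (= sum over removing one remaining piece with nothing left below it):
  1 left: {8}→1  {9}→1
  2 left: {7,8}→1  {8,9}→2
  3 left: {4,7,8}→1  {7,8,9}→3
  4 left: {4,7,8,9}→4  {6,7,8,9}→3
  5 left: {4,6,7,8,9}→7  {5,6,7,8,9}→3
  6 left: {3,5,6,7,8,9}→3  {4,5,6,7,8,9}→10
  7 left: {2,3,5,6,7,8,9}→3  {3,4,5,6,7,8,9}→13
  8 left: {2,3,4,5,6,7,8,9}→16
  placing 0:i first → 16 extensions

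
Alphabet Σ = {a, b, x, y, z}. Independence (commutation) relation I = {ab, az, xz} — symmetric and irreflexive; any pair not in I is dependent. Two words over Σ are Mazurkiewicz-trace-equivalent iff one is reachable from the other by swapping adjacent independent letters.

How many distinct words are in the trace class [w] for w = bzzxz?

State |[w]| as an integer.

#0=b has no predecessor
#1=z depends on [0:b]
#2=z depends on [1:z]
#3=x depends on [0:b]
#4=z depends on [2:z]
sources: [0:b]
N(rest) = Σ N(rest − s) over sources s of rest; N(one piece) = 1:
  size 1 → [3]=1  [4]=1
  size 2 → [2,4]=1  [3,4]=2
  size 3 → [1,2,4]=1  [2,3,4]=3
  first=0(b) contributes 4

4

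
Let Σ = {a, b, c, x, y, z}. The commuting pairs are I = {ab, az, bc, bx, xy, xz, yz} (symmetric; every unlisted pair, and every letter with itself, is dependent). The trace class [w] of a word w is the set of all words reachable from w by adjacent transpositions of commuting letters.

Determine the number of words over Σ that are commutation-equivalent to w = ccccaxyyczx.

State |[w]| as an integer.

piece 0:c — minimal
piece 1:c rests on {0:c}
piece 2:c rests on {1:c}
piece 3:c rests on {2:c}
piece 4:a rests on {3:c}
piece 5:x rests on {4:a}
piece 6:y rests on {4:a}
piece 7:y rests on {6:y}
piece 8:c rests on {5:x, 7:y}
piece 9:z rests on {8:c}
piece 10:x rests on {8:c}
minimal pieces: {0:c}
ways to finish when only these pieces remain (= sum over removing one remaining piece with nothing left below it):
  1 left: {9}→1  {10}→1
  2 left: {9,10}→2
  3 left: {8,9,10}→2
  4 left: {5,8,9,10}→2  {7,8,9,10}→2
  5 left: {5,7,8,9,10}→4  {6,7,8,9,10}→2
  6 left: {5,6,7,8,9,10}→6
  7 left: {4,5,6,7,8,9,10}→6
  8 left: {3,4,5,6,7,8,9,10}→6
  9 left: {2,3,4,5,6,7,8,9,10}→6
  placing 0:c first → 6 extensions

6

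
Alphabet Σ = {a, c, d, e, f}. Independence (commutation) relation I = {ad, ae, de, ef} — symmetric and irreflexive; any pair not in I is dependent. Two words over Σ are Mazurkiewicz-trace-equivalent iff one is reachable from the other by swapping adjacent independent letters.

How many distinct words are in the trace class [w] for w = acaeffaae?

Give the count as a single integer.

21

piece 0:a — minimal
piece 1:c rests on {0:a}
piece 2:a rests on {1:c}
piece 3:e rests on {1:c}
piece 4:f rests on {2:a}
piece 5:f rests on {4:f}
piece 6:a rests on {5:f}
piece 7:a rests on {6:a}
piece 8:e rests on {3:e}
minimal pieces: {0:a}
ways to finish when only these pieces remain (= sum over removing one remaining piece with nothing left below it):
  1 left: {7}→1  {8}→1
  2 left: {3,8}→1  {6,7}→1  {7,8}→2
  3 left: {3,7,8}→3  {5,6,7}→1  {6,7,8}→3
  4 left: {3,6,7,8}→6  {4,5,6,7}→1  {5,6,7,8}→4
  5 left: {2,4,5,6,7}→1  {3,5,6,7,8}→10  {4,5,6,7,8}→5
  6 left: {2,4,5,6,7,8}→6  {3,4,5,6,7,8}→15
  7 left: {2,3,4,5,6,7,8}→21
  placing 0:a first → 21 extensions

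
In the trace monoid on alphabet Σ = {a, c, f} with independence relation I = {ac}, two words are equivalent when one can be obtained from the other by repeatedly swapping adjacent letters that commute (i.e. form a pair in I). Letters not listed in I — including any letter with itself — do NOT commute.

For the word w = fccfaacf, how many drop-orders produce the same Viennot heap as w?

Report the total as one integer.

3

drop 0:f onto floor
drop 1:c onto {0:f}
drop 2:c onto {1:c}
drop 3:f onto {2:c}
drop 4:a onto {3:f}
drop 5:a onto {4:a}
drop 6:c onto {3:f}
drop 7:f onto {5:a, 6:c}
ground layer = {0:f}
drop-orders for the pieces not yet dropped (sum over which currently-grounded one goes next):
  1 to go: {7} 1
  2 to go: {5,7} 1  {6,7} 1
  3 to go: {4,5,7} 1  {5,6,7} 2
  4 to go: {4,5,6,7} 3
  5 to go: {3,4,5,6,7} 3
  6 to go: {2,3,4,5,6,7} 3
  if 0:f drops first: 3 orders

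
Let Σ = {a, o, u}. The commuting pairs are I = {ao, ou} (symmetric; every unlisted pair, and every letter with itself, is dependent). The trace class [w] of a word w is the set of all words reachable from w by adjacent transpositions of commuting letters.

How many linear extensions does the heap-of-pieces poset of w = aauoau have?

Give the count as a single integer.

6

piece 0:a — minimal
piece 1:a rests on {0:a}
piece 2:u rests on {1:a}
piece 3:o — minimal
piece 4:a rests on {2:u}
piece 5:u rests on {4:a}
minimal pieces: {0:a, 3:o}
ways to finish when only these pieces remain (= sum over removing one remaining piece with nothing left below it):
  1 left: {3}→1  {5}→1
  2 left: {3,5}→2  {4,5}→1
  3 left: {2,4,5}→1  {3,4,5}→3
  4 left: {1,2,4,5}→1  {2,3,4,5}→4
  placing 0:a first → 5 extensions
  placing 3:o first → 1 extensions
total linear extensions = 6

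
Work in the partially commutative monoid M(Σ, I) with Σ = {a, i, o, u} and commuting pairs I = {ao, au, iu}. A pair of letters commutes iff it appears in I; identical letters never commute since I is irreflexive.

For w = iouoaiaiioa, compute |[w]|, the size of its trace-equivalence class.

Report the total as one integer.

8

0(i) covers ∅
1(o) covers 0:i
2(u) covers 1:o
3(o) covers 2:u
4(a) covers 0:i
5(i) covers 3:o, 4:a
6(a) covers 5:i
7(i) covers 6:a
8(i) covers 7:i
9(o) covers 8:i
10(a) covers 8:i
floor of heap: 0:i
completions by unplaced set U, small U first (add the entries for U minus each lowest piece of U):
  |U|=1: {9}:1  {10}:1
  |U|=2: {9,10}:2
  |U|=3: {8,9,10}:2
  |U|=4: {7,8,9,10}:2
  |U|=5: {6,7,8,9,10}:2
  |U|=6: {5,6,7,8,9,10}:2
  |U|=7: {3,5,6,7,8,9,10}:2  {4,5,6,7,8,9,10}:2
  |U|=8: {2,3,5,6,7,8,9,10}:2  {3,4,5,6,7,8,9,10}:4
  |U|=9: {1,2,3,5,6,7,8,9,10}:2  {2,3,4,5,6,7,8,9,10}:6
  start at 0(i): 8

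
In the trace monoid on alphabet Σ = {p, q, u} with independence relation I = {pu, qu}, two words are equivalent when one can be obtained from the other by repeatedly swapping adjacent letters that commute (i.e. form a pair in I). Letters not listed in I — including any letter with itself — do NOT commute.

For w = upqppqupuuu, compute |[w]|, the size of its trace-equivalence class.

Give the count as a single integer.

462

#0=u has no predecessor
#1=p has no predecessor
#2=q depends on [1:p]
#3=p depends on [2:q]
#4=p depends on [3:p]
#5=q depends on [4:p]
#6=u depends on [0:u]
#7=p depends on [5:q]
#8=u depends on [6:u]
#9=u depends on [8:u]
#10=u depends on [9:u]
sources: [0:u, 1:p]
N(rest) = Σ N(rest − s) over sources s of rest; N(one piece) = 1:
  size 1 → [7]=1  [10]=1
  size 2 → [5,7]=1  [7,10]=2  [9,10]=1
  size 3 → [4,5,7]=1  [5,7,10]=3  [7,9,10]=3  [8,9,10]=1
  size 4 → [3,4,5,7]=1  [4,5,7,10]=4  [5,7,9,10]=6  [6,8,9,10]=1  [7,8,9,10]=4
  size 5 → [0,6,8,9,10]=1  [2,3,4,5,7]=1  [3,4,5,7,10]=5  [4,5,7,9,10]=10  [5,7,8,9,10]=10  [6,7,8,9,10]=5
  size 6 → [0,6,7,8,9,10]=6  [1,2,3,4,5,7]=1  [2,3,4,5,7,10]=6  [3,4,5,7,9,10]=15  [4,5,7,8,9,10]=20  [5,6,7,8,9,10]=15
  size 7 → [0,5,6,7,8,9,10]=21  [1,2,3,4,5,7,10]=7  [2,3,4,5,7,9,10]=21  [3,4,5,7,8,9,10]=35  [4,5,6,7,8,9,10]=35
  size 8 → [0,4,5,6,7,8,9,10]=56  [1,2,3,4,5,7,9,10]=28  [2,3,4,5,7,8,9,10]=56  [3,4,5,6,7,8,9,10]=70
  size 9 → [0,3,4,5,6,7,8,9,10]=126  [1,2,3,4,5,7,8,9,10]=84  [2,3,4,5,6,7,8,9,10]=126
  first=0(u) contributes 210
  first=1(p) contributes 252
|[w]| = 462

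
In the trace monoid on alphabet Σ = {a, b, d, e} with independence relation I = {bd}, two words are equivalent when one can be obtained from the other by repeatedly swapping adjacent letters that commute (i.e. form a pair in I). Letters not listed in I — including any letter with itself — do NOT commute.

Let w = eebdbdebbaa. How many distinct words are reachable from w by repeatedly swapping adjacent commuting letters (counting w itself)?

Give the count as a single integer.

#0=e has no predecessor
#1=e depends on [0:e]
#2=b depends on [1:e]
#3=d depends on [1:e]
#4=b depends on [2:b]
#5=d depends on [3:d]
#6=e depends on [4:b, 5:d]
#7=b depends on [6:e]
#8=b depends on [7:b]
#9=a depends on [8:b]
#10=a depends on [9:a]
sources: [0:e]
N(rest) = Σ N(rest − s) over sources s of rest; N(one piece) = 1:
  size 1 → [10]=1
  size 2 → [9,10]=1
  size 3 → [8,9,10]=1
  size 4 → [7,8,9,10]=1
  size 5 → [6,7,8,9,10]=1
  size 6 → [4,6,7,8,9,10]=1  [5,6,7,8,9,10]=1
  size 7 → [2,4,6,7,8,9,10]=1  [3,5,6,7,8,9,10]=1  [4,5,6,7,8,9,10]=2
  size 8 → [2,4,5,6,7,8,9,10]=3  [3,4,5,6,7,8,9,10]=3
  size 9 → [2,3,4,5,6,7,8,9,10]=6
  first=0(e) contributes 6

6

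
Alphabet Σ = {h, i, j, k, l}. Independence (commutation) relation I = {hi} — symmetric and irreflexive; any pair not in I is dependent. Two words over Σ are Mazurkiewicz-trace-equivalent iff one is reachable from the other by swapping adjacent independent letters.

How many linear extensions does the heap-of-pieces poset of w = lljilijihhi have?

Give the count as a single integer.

drop 0:l onto floor
drop 1:l onto {0:l}
drop 2:j onto {1:l}
drop 3:i onto {2:j}
drop 4:l onto {3:i}
drop 5:i onto {4:l}
drop 6:j onto {5:i}
drop 7:i onto {6:j}
drop 8:h onto {6:j}
drop 9:h onto {8:h}
drop 10:i onto {7:i}
ground layer = {0:l}
drop-orders for the pieces not yet dropped (sum over which currently-grounded one goes next):
  1 to go: {9} 1  {10} 1
  2 to go: {7,10} 1  {8,9} 1  {9,10} 2
  3 to go: {7,9,10} 3  {8,9,10} 3
  4 to go: {7,8,9,10} 6
  5 to go: {6,7,8,9,10} 6
  6 to go: {5,6,7,8,9,10} 6
  7 to go: {4,5,6,7,8,9,10} 6
  8 to go: {3,4,5,6,7,8,9,10} 6
  9 to go: {2,3,4,5,6,7,8,9,10} 6
  if 0:l drops first: 6 orders

6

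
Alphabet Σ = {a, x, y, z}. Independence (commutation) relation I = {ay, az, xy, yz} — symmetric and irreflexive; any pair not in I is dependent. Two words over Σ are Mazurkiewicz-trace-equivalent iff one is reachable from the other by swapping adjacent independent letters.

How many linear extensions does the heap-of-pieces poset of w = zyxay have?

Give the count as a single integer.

#0=z has no predecessor
#1=y has no predecessor
#2=x depends on [0:z]
#3=a depends on [2:x]
#4=y depends on [1:y]
sources: [0:z, 1:y]
N(rest) = Σ N(rest − s) over sources s of rest; N(one piece) = 1:
  size 1 → [3]=1  [4]=1
  size 2 → [1,4]=1  [2,3]=1  [3,4]=2
  size 3 → [0,2,3]=1  [1,3,4]=3  [2,3,4]=3
  first=0(z) contributes 6
  first=1(y) contributes 4
|[w]| = 10

10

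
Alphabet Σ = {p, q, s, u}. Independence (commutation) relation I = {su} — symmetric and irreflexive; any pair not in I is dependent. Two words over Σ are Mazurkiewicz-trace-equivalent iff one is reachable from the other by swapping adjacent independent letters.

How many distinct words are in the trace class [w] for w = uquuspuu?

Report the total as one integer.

3

piece 0:u — minimal
piece 1:q rests on {0:u}
piece 2:u rests on {1:q}
piece 3:u rests on {2:u}
piece 4:s rests on {1:q}
piece 5:p rests on {3:u, 4:s}
piece 6:u rests on {5:p}
piece 7:u rests on {6:u}
minimal pieces: {0:u}
ways to finish when only these pieces remain (= sum over removing one remaining piece with nothing left below it):
  1 left: {7}→1
  2 left: {6,7}→1
  3 left: {5,6,7}→1
  4 left: {3,5,6,7}→1  {4,5,6,7}→1
  5 left: {2,3,5,6,7}→1  {3,4,5,6,7}→2
  6 left: {2,3,4,5,6,7}→3
  placing 0:u first → 3 extensions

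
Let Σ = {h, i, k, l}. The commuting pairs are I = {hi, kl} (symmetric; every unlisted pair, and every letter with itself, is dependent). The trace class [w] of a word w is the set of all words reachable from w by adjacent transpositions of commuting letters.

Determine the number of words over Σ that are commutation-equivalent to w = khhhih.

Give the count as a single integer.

0(k) covers ∅
1(h) covers 0:k
2(h) covers 1:h
3(h) covers 2:h
4(i) covers 0:k
5(h) covers 3:h
floor of heap: 0:k
completions by unplaced set U, small U first (add the entries for U minus each lowest piece of U):
  |U|=1: {4}:1  {5}:1
  |U|=2: {3,5}:1  {4,5}:2
  |U|=3: {2,3,5}:1  {3,4,5}:3
  |U|=4: {1,2,3,5}:1  {2,3,4,5}:4
  start at 0(k): 5

5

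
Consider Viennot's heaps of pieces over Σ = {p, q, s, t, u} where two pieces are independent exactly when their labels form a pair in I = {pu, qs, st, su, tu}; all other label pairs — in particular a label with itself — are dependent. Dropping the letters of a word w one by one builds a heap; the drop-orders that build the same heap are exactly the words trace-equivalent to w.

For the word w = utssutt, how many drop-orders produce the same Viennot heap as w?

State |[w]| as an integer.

#0=u has no predecessor
#1=t has no predecessor
#2=s has no predecessor
#3=s depends on [2:s]
#4=u depends on [0:u]
#5=t depends on [1:t]
#6=t depends on [5:t]
sources: [0:u, 1:t, 2:s]
N(rest) = Σ N(rest − s) over sources s of rest; N(one piece) = 1:
  size 1 → [3]=1  [4]=1  [6]=1
  size 2 → [0,4]=1  [2,3]=1  [3,4]=2  [3,6]=2  [4,6]=2  [5,6]=1
  size 3 → [0,3,4]=3  [0,4,6]=3  [1,5,6]=1  [2,3,4]=3  [2,3,6]=3  [3,4,6]=6  [3,5,6]=3  [4,5,6]=3
  size 4 → [0,2,3,4]=6  [0,3,4,6]=12  [0,4,5,6]=6  [1,3,5,6]=4  [1,4,5,6]=4  [2,3,4,6]=12  [2,3,5,6]=6  [3,4,5,6]=12
  size 5 → [0,1,4,5,6]=10  [0,2,3,4,6]=30  [0,3,4,5,6]=30  [1,2,3,5,6]=10  [1,3,4,5,6]=20  [2,3,4,5,6]=30
  first=0(u) contributes 60
  first=1(t) contributes 90
  first=2(s) contributes 60
|[w]| = 210

210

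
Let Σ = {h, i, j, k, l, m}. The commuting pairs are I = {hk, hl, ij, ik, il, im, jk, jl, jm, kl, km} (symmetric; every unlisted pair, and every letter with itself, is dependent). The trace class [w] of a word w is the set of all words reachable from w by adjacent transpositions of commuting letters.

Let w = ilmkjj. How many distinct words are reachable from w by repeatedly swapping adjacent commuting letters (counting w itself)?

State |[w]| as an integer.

180

0(i) covers ∅
1(l) covers ∅
2(m) covers 1:l
3(k) covers ∅
4(j) covers ∅
5(j) covers 4:j
floor of heap: 0:i, 1:l, 3:k, 4:j
completions by unplaced set U, small U first (add the entries for U minus each lowest piece of U):
  |U|=1: {0}:1  {2}:1  {3}:1  {5}:1
  |U|=2: {0,2}:2  {0,3}:2  {0,5}:2  {1,2}:1  {2,3}:2  {2,5}:2  {3,5}:2  {4,5}:1
  |U|=3: {0,1,2}:3  {0,2,3}:6  {0,2,5}:6  {0,3,5}:6  {0,4,5}:3  {1,2,3}:3  {1,2,5}:3  {2,3,5}:6  {2,4,5}:3  {3,4,5}:3
  |U|=4: {0,1,2,3}:12  {0,1,2,5}:12  {0,2,3,5}:24  {0,2,4,5}:12  {0,3,4,5}:12  {1,2,3,5}:12  {1,2,4,5}:6  {2,3,4,5}:12
  start at 0(i): 30
  start at 1(l): 60
  start at 3(k): 30
  start at 4(j): 60
sum over floor = 180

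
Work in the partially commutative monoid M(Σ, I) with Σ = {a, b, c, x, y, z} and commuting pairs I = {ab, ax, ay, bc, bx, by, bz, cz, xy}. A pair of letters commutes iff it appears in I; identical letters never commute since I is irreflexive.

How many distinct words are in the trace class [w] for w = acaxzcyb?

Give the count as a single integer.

0(a) covers ∅
1(c) covers 0:a
2(a) covers 1:c
3(x) covers 1:c
4(z) covers 2:a, 3:x
5(c) covers 2:a, 3:x
6(y) covers 4:z, 5:c
7(b) covers ∅
floor of heap: 0:a, 7:b
completions by unplaced set U, small U first (add the entries for U minus each lowest piece of U):
  |U|=1: {6}:1  {7}:1
  |U|=2: {4,6}:1  {5,6}:1  {6,7}:2
  |U|=3: {4,5,6}:2  {4,6,7}:3  {5,6,7}:3
  |U|=4: {2,4,5,6}:2  {3,4,5,6}:2  {4,5,6,7}:8
  |U|=5: {2,3,4,5,6}:4  {2,4,5,6,7}:10  {3,4,5,6,7}:10
  |U|=6: {1,2,3,4,5,6}:4  {2,3,4,5,6,7}:24
  start at 0(a): 28
  start at 7(b): 4
sum over floor = 32

32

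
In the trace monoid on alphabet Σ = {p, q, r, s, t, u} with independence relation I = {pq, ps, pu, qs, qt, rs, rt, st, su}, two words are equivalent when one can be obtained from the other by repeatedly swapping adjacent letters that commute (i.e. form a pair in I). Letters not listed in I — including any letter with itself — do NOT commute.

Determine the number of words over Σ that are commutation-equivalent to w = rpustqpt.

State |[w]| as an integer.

72

piece 0:r — minimal
piece 1:p rests on {0:r}
piece 2:u rests on {0:r}
piece 3:s — minimal
piece 4:t rests on {1:p, 2:u}
piece 5:q rests on {2:u}
piece 6:p rests on {4:t}
piece 7:t rests on {6:p}
minimal pieces: {0:r, 3:s}
ways to finish when only these pieces remain (= sum over removing one remaining piece with nothing left below it):
  1 left: {3}→1  {5}→1  {7}→1
  2 left: {3,5}→2  {3,7}→2  {5,7}→2  {6,7}→1
  3 left: {3,5,7}→6  {3,6,7}→3  {4,6,7}→1  {5,6,7}→3
  4 left: {1,4,6,7}→1  {3,4,6,7}→4  {3,5,6,7}→12  {4,5,6,7}→4
  5 left: {1,3,4,6,7}→5  {1,4,5,6,7}→5  {2,4,5,6,7}→4  {3,4,5,6,7}→20
  6 left: {1,2,4,5,6,7}→9  {1,3,4,5,6,7}→30  {2,3,4,5,6,7}→24
  placing 0:r first → 63 extensions
  placing 3:s first → 9 extensions
total linear extensions = 72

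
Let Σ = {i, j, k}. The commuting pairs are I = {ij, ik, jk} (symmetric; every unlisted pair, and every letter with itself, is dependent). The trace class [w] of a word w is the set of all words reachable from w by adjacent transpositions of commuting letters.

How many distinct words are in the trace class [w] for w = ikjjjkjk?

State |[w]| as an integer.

#0=i has no predecessor
#1=k has no predecessor
#2=j has no predecessor
#3=j depends on [2:j]
#4=j depends on [3:j]
#5=k depends on [1:k]
#6=j depends on [4:j]
#7=k depends on [5:k]
sources: [0:i, 1:k, 2:j]
N(rest) = Σ N(rest − s) over sources s of rest; N(one piece) = 1:
  size 1 → [0]=1  [6]=1  [7]=1
  size 2 → [0,6]=2  [0,7]=2  [4,6]=1  [5,7]=1  [6,7]=2
  size 3 → [0,4,6]=3  [0,5,7]=3  [0,6,7]=6  [1,5,7]=1  [3,4,6]=1  [4,6,7]=3  [5,6,7]=3
  size 4 → [0,1,5,7]=4  [0,3,4,6]=4  [0,4,6,7]=12  [0,5,6,7]=12  [1,5,6,7]=4  [2,3,4,6]=1  [3,4,6,7]=4  [4,5,6,7]=6
  size 5 → [0,1,5,6,7]=20  [0,2,3,4,6]=5  [0,3,4,6,7]=20  [0,4,5,6,7]=30  [1,4,5,6,7]=10  [2,3,4,6,7]=5  [3,4,5,6,7]=10
  size 6 → [0,1,4,5,6,7]=60  [0,2,3,4,6,7]=30  [0,3,4,5,6,7]=60  [1,3,4,5,6,7]=20  [2,3,4,5,6,7]=15
  first=0(i) contributes 35
  first=1(k) contributes 105
  first=2(j) contributes 140
|[w]| = 280

280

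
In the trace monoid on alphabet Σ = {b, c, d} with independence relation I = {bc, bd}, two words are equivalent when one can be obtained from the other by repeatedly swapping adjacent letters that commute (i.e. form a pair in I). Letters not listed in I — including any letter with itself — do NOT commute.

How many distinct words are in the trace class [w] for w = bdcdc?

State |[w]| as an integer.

#0=b has no predecessor
#1=d has no predecessor
#2=c depends on [1:d]
#3=d depends on [2:c]
#4=c depends on [3:d]
sources: [0:b, 1:d]
N(rest) = Σ N(rest − s) over sources s of rest; N(one piece) = 1:
  size 1 → [0]=1  [4]=1
  size 2 → [0,4]=2  [3,4]=1
  size 3 → [0,3,4]=3  [2,3,4]=1
  first=0(b) contributes 1
  first=1(d) contributes 4
|[w]| = 5

5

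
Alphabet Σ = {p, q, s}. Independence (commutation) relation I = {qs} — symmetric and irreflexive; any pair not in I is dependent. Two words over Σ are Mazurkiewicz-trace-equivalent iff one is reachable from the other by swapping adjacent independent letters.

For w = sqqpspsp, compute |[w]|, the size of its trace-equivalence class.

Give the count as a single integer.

drop 0:s onto floor
drop 1:q onto floor
drop 2:q onto {1:q}
drop 3:p onto {0:s, 2:q}
drop 4:s onto {3:p}
drop 5:p onto {4:s}
drop 6:s onto {5:p}
drop 7:p onto {6:s}
ground layer = {0:s, 1:q}
drop-orders for the pieces not yet dropped (sum over which currently-grounded one goes next):
  1 to go: {7} 1
  2 to go: {6,7} 1
  3 to go: {5,6,7} 1
  4 to go: {4,5,6,7} 1
  5 to go: {3,4,5,6,7} 1
  6 to go: {0,3,4,5,6,7} 1  {2,3,4,5,6,7} 1
  if 0:s drops first: 1 orders
  if 1:q drops first: 2 orders
heap linearizations: 3

3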